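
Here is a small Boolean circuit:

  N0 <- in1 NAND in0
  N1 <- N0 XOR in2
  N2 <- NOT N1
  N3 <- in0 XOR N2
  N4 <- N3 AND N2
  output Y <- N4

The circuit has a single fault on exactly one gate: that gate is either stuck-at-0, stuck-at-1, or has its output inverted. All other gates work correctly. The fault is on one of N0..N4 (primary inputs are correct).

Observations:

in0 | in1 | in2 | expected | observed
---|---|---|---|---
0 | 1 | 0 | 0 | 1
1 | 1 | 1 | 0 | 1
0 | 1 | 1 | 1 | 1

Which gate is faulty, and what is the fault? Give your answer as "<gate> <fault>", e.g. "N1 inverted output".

Fault-free values for test 1 (in0=0, in1=1, in2=0): N0=1, N1=1, N2=0, N3=0, N4=0, giving Y=0. Observed 1.
Test 1: faults giving observed 1 are {N0 stuck-at-0, N0 inverted output, N1 stuck-at-0, N1 inverted output, N2 stuck-at-1, N2 inverted output, N4 stuck-at-1, N4 inverted output}.
Test 2 (in0=1, in1=1, in2=1): fault-free N0=0, N1=1, N2=0, N3=1, N4=0 → 0; observed 1. Eliminates N0 stuck-at-0, N0 inverted output, N1 stuck-at-0, N1 inverted output, N2 stuck-at-1, N2 inverted output.
Test 3 (in0=0, in1=1, in2=1): fault-free N0=1, N1=0, N2=1, N3=1, N4=1 → 1; observed 1. Eliminates N4 inverted output.
Only N4 stuck-at-1 is consistent with every test.

N4 stuck-at-1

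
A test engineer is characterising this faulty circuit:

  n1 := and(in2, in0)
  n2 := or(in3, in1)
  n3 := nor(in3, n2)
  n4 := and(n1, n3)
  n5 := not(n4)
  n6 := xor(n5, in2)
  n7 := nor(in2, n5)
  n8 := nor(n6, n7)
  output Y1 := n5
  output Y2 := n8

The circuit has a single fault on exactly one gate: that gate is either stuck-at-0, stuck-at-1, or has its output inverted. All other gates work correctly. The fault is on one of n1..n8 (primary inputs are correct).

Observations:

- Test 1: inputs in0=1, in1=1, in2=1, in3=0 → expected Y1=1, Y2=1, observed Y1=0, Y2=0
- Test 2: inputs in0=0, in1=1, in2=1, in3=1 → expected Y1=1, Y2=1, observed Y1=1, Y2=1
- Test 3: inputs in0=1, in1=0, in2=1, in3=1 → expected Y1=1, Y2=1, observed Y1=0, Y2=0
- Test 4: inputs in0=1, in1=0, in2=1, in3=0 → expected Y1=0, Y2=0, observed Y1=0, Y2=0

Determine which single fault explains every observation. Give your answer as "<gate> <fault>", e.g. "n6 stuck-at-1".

Fault-free values for test 1 (in0=1, in1=1, in2=1, in3=0): n1=1, n2=1, n3=0, n4=0, n5=1, n6=0, n7=0, n8=1, giving Y1=1, Y2=1. Observed Y1=0, Y2=0.
Test 1: faults giving observed Y1=0, Y2=0 are {n2 stuck-at-0, n2 inverted output, n3 stuck-at-1, n3 inverted output, n4 stuck-at-1, n4 inverted output, n5 stuck-at-0, n5 inverted output}.
Test 2 (in0=0, in1=1, in2=1, in3=1): fault-free n1=0, n2=1, n3=0, n4=0, n5=1, n6=0, n7=0, n8=1 → Y1=1, Y2=1; observed Y1=1, Y2=1. Eliminates n4 stuck-at-1, n4 inverted output, n5 stuck-at-0, n5 inverted output.
Test 3 (in0=1, in1=0, in2=1, in3=1): fault-free n1=1, n2=1, n3=0, n4=0, n5=1, n6=0, n7=0, n8=1 → Y1=1, Y2=1; observed Y1=0, Y2=0. Eliminates n2 stuck-at-0, n2 inverted output.
Test 4 (in0=1, in1=0, in2=1, in3=0): fault-free n1=1, n2=0, n3=1, n4=1, n5=0, n6=1, n7=0, n8=0 → Y1=0, Y2=0; observed Y1=0, Y2=0. Eliminates n3 inverted output.
Only n3 stuck-at-1 is consistent with every test.

n3 stuck-at-1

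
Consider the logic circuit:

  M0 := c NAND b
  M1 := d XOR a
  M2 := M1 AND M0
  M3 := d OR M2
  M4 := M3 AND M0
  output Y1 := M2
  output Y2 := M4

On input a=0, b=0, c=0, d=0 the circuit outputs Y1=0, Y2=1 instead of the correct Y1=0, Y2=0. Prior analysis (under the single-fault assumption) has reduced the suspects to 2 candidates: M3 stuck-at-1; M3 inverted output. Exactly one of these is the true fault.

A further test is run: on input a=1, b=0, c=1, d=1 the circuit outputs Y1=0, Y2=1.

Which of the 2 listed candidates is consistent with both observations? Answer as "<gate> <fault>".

Evaluate each candidate on input a=1, b=0, c=1, d=1:
  M3 stuck-at-1: M0=1, M1=0, M2=0, M3=1 [stuck-at-1], M4=1 → Y1=0, Y2=1 — matches
  M3 inverted output: M0=1, M1=0, M2=0, M3=0 [inverted output], M4=0 → Y1=0, Y2=0 — eliminated
Only M3 stuck-at-1 reproduces the observed Y1=0, Y2=1.

M3 stuck-at-1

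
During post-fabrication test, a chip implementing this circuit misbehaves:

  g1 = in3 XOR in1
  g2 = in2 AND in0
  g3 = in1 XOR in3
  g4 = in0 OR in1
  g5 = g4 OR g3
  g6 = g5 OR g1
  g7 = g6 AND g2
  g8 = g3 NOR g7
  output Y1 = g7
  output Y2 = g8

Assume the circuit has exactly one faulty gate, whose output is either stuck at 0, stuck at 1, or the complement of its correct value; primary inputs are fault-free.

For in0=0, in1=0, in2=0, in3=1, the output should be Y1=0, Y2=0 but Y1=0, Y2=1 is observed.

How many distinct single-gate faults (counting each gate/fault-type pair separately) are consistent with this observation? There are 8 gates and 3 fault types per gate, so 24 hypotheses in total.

Fault-free: g1=1, g2=0, g3=1, g4=0, g5=1, g6=1, g7=0, g8=0 → Y1=0, Y2=0. Observed Y1=0, Y2=1.
  g1: none of the 3 fault types match ✗
  g2: none of the 3 fault types match ✗
  g3: stuck-at-0, inverted output ✓; others ✗
  g4: none of the 3 fault types match ✗
  g5: none of the 3 fault types match ✗
  g6: none of the 3 fault types match ✗
  g7: none of the 3 fault types match ✗
  g8: stuck-at-1, inverted output ✓; others ✗
Consistent faults: {g3 stuck-at-0, g3 inverted output, g8 stuck-at-1, g8 inverted output} — 4 in all.

4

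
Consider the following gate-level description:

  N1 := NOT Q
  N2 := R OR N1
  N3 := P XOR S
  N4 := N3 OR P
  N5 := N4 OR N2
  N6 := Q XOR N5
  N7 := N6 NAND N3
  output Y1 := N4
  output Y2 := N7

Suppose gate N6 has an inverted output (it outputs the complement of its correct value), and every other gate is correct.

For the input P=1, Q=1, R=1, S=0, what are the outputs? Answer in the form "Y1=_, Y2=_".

Propagate with N6 forced: N1=0, N2=1, N3=1, N4=1, N5=1, N6=1 [inverted output], N7=0.
So the outputs are Y1=1, Y2=0. (Without the fault they would be Y1=1, Y2=1.)

Y1=1, Y2=0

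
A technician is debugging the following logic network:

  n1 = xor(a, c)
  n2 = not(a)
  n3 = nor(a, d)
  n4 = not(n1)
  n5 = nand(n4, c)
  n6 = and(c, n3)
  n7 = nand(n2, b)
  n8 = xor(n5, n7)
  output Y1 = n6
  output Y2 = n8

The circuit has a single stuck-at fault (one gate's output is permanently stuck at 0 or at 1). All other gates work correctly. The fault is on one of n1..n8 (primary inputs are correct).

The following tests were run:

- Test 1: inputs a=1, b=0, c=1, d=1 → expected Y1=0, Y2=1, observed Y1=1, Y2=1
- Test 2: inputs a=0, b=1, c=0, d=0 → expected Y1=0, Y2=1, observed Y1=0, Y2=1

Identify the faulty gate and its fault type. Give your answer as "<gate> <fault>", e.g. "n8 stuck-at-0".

n3 stuck-at-1

Fault-free values for test 1 (a=1, b=0, c=1, d=1): n1=0, n2=0, n3=0, n4=1, n5=0, n6=0, n7=1, n8=1, giving Y1=0, Y2=1. Observed Y1=1, Y2=1.
Test 1: faults giving observed Y1=1, Y2=1 are {n3 stuck-at-1, n6 stuck-at-1}.
Test 2 (a=0, b=1, c=0, d=0): fault-free n1=0, n2=1, n3=1, n4=1, n5=1, n6=0, n7=0, n8=1 → Y1=0, Y2=1; observed Y1=0, Y2=1. Eliminates n6 stuck-at-1.
Only n3 stuck-at-1 is consistent with every test.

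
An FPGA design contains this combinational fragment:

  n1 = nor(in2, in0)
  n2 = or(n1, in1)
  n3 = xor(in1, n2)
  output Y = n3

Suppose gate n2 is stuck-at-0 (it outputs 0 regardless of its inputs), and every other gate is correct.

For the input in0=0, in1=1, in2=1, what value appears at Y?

Propagate with n2 forced: n1=0, n2=0 [stuck-at-0], n3=1.
So Y = 1. (Without the fault it would be 0.)

1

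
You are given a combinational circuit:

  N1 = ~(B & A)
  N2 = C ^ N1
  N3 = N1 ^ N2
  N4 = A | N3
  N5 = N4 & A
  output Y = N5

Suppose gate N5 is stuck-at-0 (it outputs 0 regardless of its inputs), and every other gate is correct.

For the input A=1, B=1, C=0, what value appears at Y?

0

Propagate with N5 forced: N1=0, N2=0, N3=0, N4=1, N5=0 [stuck-at-0].
So Y = 0. (Without the fault it would be 1.)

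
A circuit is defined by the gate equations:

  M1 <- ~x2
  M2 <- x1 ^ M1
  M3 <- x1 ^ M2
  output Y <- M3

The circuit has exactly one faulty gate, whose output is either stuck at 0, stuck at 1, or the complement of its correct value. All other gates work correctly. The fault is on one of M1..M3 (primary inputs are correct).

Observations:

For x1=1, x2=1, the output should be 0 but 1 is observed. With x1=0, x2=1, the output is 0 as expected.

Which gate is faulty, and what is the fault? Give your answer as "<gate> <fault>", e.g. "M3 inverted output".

Fault-free values for test 1 (x1=1, x2=1): M1=0, M2=1, M3=0, giving Y=0. Observed 1.
Test 1: faults giving observed 1 are {M1 stuck-at-1, M1 inverted output, M2 stuck-at-0, M2 inverted output, M3 stuck-at-1, M3 inverted output}.
Test 2 (x1=0, x2=1): fault-free M1=0, M2=0, M3=0 → 0; observed 0. Eliminates M1 stuck-at-1, M1 inverted output, M2 inverted output, M3 stuck-at-1, M3 inverted output.
Only M2 stuck-at-0 is consistent with every test.

M2 stuck-at-0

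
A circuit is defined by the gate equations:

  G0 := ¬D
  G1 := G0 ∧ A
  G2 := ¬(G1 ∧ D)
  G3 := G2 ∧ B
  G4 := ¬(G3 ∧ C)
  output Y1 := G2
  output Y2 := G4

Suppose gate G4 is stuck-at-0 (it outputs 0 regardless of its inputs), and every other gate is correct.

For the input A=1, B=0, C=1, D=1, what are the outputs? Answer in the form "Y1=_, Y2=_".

Propagate with G4 forced: G0=0, G1=0, G2=1, G3=0, G4=0 [stuck-at-0].
So the outputs are Y1=1, Y2=0. (Without the fault they would be Y1=1, Y2=1.)

Y1=1, Y2=0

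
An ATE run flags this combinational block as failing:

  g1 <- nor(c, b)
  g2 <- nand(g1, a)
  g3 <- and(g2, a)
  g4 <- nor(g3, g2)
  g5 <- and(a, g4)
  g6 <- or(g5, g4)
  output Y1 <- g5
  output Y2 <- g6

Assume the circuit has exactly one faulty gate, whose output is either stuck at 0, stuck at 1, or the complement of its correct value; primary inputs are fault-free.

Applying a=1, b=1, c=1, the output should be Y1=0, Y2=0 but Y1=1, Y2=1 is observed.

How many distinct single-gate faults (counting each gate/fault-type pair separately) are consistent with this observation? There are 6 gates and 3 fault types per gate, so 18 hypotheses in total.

Fault-free: g1=0, g2=1, g3=1, g4=0, g5=0, g6=0 → Y1=0, Y2=0. Observed Y1=1, Y2=1.
  g1: stuck-at-1, inverted output ✓; others ✗
  g2: stuck-at-0, inverted output ✓; others ✗
  g3: none of the 3 fault types match ✗
  g4: stuck-at-1, inverted output ✓; others ✗
  g5: stuck-at-1, inverted output ✓; others ✗
  g6: none of the 3 fault types match ✗
Consistent faults: {g1 stuck-at-1, g1 inverted output, g2 stuck-at-0, g2 inverted output, g4 stuck-at-1, g4 inverted output, g5 stuck-at-1, g5 inverted output} — 8 in all.

8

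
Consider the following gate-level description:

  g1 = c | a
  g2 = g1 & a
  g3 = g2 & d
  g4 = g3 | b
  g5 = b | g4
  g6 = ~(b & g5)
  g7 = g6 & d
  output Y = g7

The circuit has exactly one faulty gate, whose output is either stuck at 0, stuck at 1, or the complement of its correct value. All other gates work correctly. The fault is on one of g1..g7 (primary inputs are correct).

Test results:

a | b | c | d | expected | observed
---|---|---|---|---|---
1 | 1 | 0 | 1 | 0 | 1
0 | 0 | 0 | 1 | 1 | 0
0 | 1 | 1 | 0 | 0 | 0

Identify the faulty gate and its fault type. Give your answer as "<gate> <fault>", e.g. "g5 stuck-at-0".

g6 inverted output

Fault-free values for test 1 (a=1, b=1, c=0, d=1): g1=1, g2=1, g3=1, g4=1, g5=1, g6=0, g7=0, giving Y=0. Observed 1.
Test 1: faults giving observed 1 are {g5 stuck-at-0, g5 inverted output, g6 stuck-at-1, g6 inverted output, g7 stuck-at-1, g7 inverted output}.
Test 2 (a=0, b=0, c=0, d=1): fault-free g1=0, g2=0, g3=0, g4=0, g5=0, g6=1, g7=1 → 1; observed 0. Eliminates g5 stuck-at-0, g5 inverted output, g6 stuck-at-1, g7 stuck-at-1.
Test 3 (a=0, b=1, c=1, d=0): fault-free g1=1, g2=0, g3=0, g4=1, g5=1, g6=0, g7=0 → 0; observed 0. Eliminates g7 inverted output.
Only g6 inverted output is consistent with every test.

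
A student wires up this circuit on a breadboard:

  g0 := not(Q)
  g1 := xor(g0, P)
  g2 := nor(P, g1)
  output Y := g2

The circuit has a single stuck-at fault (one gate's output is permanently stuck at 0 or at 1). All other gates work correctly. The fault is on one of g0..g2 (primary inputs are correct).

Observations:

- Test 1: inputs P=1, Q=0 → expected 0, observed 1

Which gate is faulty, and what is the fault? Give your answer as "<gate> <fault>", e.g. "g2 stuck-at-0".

g2 stuck-at-1

Fault-free values for test 1 (P=1, Q=0): g0=1, g1=0, g2=0, giving Y=0. Observed 1.
Test 1: faults giving observed 1 are {g2 stuck-at-1}.
Only g2 stuck-at-1 is consistent with every test.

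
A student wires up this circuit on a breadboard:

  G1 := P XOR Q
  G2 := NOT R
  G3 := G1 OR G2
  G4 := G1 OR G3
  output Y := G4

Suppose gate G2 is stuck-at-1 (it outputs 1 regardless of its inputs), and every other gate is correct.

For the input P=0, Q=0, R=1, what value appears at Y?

1

Propagate with G2 forced: G1=0, G2=1 [stuck-at-1], G3=1, G4=1.
So Y = 1. (Without the fault it would be 0.)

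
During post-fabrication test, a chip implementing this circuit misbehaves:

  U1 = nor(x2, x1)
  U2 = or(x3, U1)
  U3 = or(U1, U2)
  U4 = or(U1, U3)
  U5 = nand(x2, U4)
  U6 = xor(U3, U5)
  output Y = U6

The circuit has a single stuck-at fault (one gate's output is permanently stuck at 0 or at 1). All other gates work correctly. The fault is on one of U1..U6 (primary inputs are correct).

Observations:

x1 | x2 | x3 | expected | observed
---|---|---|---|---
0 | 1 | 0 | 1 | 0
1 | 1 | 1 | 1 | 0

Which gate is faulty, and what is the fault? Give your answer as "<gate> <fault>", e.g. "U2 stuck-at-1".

Fault-free values for test 1 (x1=0, x2=1, x3=0): U1=0, U2=0, U3=0, U4=0, U5=1, U6=1, giving Y=1. Observed 0.
Test 1: faults giving observed 0 are {U4 stuck-at-1, U5 stuck-at-0, U6 stuck-at-0}.
Test 2 (x1=1, x2=1, x3=1): fault-free U1=0, U2=1, U3=1, U4=1, U5=0, U6=1 → 1; observed 0. Eliminates U4 stuck-at-1, U5 stuck-at-0.
Only U6 stuck-at-0 is consistent with every test.

U6 stuck-at-0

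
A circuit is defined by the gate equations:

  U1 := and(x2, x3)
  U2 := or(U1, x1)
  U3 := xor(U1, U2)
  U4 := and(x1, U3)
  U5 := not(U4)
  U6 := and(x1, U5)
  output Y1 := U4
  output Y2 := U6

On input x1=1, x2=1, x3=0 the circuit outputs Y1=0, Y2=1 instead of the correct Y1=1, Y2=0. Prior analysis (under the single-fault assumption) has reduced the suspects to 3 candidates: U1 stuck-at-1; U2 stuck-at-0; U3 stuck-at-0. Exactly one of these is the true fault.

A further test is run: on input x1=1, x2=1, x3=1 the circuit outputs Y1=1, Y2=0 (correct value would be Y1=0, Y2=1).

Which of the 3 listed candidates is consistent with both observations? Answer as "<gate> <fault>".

U2 stuck-at-0

Evaluate each candidate on input x1=1, x2=1, x3=1:
  U1 stuck-at-1: U1=1 [stuck-at-1], U2=1, U3=0, U4=0, U5=1, U6=1 → Y1=0, Y2=1 — eliminated
  U2 stuck-at-0: U1=1, U2=0 [stuck-at-0], U3=1, U4=1, U5=0, U6=0 → Y1=1, Y2=0 — matches
  U3 stuck-at-0: U1=1, U2=1, U3=0 [stuck-at-0], U4=0, U5=1, U6=1 → Y1=0, Y2=1 — eliminated
Only U2 stuck-at-0 reproduces the observed Y1=1, Y2=0.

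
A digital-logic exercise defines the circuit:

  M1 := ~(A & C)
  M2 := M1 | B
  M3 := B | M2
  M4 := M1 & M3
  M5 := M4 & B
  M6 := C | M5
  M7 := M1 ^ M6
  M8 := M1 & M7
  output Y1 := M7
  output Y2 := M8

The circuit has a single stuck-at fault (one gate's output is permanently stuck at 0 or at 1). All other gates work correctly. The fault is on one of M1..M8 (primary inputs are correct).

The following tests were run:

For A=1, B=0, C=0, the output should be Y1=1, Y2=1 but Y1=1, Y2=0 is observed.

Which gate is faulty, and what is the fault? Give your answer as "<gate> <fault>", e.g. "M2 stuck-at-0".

M8 stuck-at-0

Fault-free values for test 1 (A=1, B=0, C=0): M1=1, M2=1, M3=1, M4=1, M5=0, M6=0, M7=1, M8=1, giving Y1=1, Y2=1. Observed Y1=1, Y2=0.
Test 1: faults giving observed Y1=1, Y2=0 are {M8 stuck-at-0}.
Only M8 stuck-at-0 is consistent with every test.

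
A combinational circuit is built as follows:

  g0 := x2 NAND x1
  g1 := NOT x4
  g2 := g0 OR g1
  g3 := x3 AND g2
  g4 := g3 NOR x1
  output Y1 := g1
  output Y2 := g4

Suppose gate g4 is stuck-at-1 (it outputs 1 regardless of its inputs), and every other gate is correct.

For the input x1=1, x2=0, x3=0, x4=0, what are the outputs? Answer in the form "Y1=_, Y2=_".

Y1=1, Y2=1

Propagate with g4 forced: g0=1, g1=1, g2=1, g3=0, g4=1 [stuck-at-1].
So the outputs are Y1=1, Y2=1. (Without the fault they would be Y1=1, Y2=0.)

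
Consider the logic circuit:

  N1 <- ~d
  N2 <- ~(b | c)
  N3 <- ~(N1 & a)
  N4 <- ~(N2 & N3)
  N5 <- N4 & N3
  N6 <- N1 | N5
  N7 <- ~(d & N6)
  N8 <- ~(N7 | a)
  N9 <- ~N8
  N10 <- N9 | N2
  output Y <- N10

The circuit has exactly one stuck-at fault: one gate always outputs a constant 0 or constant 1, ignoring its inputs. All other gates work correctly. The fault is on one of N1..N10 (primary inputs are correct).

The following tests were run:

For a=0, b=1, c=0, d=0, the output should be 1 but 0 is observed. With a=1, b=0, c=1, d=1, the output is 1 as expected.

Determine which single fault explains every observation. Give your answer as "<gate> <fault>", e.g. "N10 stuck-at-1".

N7 stuck-at-0

Fault-free values for test 1 (a=0, b=1, c=0, d=0): N1=1, N2=0, N3=1, N4=1, N5=1, N6=1, N7=1, N8=0, N9=1, N10=1, giving Y=1. Observed 0.
Test 1: faults giving observed 0 are {N7 stuck-at-0, N8 stuck-at-1, N9 stuck-at-0, N10 stuck-at-0}.
Test 2 (a=1, b=0, c=1, d=1): fault-free N1=0, N2=0, N3=1, N4=1, N5=1, N6=1, N7=0, N8=0, N9=1, N10=1 → 1; observed 1. Eliminates N8 stuck-at-1, N9 stuck-at-0, N10 stuck-at-0.
Only N7 stuck-at-0 is consistent with every test.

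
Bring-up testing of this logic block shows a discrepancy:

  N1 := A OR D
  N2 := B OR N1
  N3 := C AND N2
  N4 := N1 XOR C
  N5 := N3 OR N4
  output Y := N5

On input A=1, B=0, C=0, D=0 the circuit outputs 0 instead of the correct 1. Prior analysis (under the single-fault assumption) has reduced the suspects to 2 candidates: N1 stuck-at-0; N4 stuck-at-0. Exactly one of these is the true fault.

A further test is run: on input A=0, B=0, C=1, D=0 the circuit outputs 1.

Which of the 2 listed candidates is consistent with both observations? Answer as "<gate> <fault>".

N1 stuck-at-0

Evaluate each candidate on input A=0, B=0, C=1, D=0:
  N1 stuck-at-0: N1=0 [stuck-at-0], N2=0, N3=0, N4=1, N5=1 → 1 — matches
  N4 stuck-at-0: N1=0, N2=0, N3=0, N4=0 [stuck-at-0], N5=0 → 0 — eliminated
Only N1 stuck-at-0 reproduces the observed 1.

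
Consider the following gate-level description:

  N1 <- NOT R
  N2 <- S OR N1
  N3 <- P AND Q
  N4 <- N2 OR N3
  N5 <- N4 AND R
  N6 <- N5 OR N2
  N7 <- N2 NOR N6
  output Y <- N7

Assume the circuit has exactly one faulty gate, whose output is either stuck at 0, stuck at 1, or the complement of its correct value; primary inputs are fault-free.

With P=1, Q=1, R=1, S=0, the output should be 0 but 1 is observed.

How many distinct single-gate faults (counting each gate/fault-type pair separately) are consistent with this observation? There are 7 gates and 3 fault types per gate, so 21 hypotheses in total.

10

Fault-free: N1=0, N2=0, N3=1, N4=1, N5=1, N6=1, N7=0 → 0. Observed 1.
  N1: none of the 3 fault types match ✗
  N2: none of the 3 fault types match ✗
  N3: stuck-at-0, inverted output ✓; others ✗
  N4: stuck-at-0, inverted output ✓; others ✗
  N5: stuck-at-0, inverted output ✓; others ✗
  N6: stuck-at-0, inverted output ✓; others ✗
  N7: stuck-at-1, inverted output ✓; others ✗
Consistent faults: {N3 stuck-at-0, N3 inverted output, N4 stuck-at-0, N4 inverted output, N5 stuck-at-0, N5 inverted output, N6 stuck-at-0, N6 inverted output, N7 stuck-at-1, N7 inverted output} — 10 in all.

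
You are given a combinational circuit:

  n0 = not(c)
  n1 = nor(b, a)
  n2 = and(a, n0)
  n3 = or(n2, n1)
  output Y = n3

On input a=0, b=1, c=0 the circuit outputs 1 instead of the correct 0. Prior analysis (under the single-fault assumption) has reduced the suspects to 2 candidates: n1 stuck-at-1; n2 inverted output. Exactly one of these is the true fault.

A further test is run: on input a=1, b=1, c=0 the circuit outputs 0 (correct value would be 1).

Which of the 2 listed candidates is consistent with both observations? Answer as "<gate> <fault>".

Evaluate each candidate on input a=1, b=1, c=0:
  n1 stuck-at-1: n0=1, n1=1 [stuck-at-1], n2=1, n3=1 → 1 — eliminated
  n2 inverted output: n0=1, n1=0, n2=0 [inverted output], n3=0 → 0 — matches
Only n2 inverted output reproduces the observed 0.

n2 inverted output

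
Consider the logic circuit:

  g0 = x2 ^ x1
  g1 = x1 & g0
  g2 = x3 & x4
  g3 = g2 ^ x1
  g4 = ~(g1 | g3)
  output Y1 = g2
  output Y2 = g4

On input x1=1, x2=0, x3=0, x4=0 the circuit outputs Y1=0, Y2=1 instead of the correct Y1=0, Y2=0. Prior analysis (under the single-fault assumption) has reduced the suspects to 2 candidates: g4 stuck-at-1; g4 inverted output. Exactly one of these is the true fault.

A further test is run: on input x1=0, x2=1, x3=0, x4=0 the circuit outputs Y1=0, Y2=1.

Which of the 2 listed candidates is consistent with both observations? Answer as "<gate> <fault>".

Evaluate each candidate on input x1=0, x2=1, x3=0, x4=0:
  g4 stuck-at-1: g0=1, g1=0, g2=0, g3=0, g4=1 [stuck-at-1] → Y1=0, Y2=1 — matches
  g4 inverted output: g0=1, g1=0, g2=0, g3=0, g4=0 [inverted output] → Y1=0, Y2=0 — eliminated
Only g4 stuck-at-1 reproduces the observed Y1=0, Y2=1.

g4 stuck-at-1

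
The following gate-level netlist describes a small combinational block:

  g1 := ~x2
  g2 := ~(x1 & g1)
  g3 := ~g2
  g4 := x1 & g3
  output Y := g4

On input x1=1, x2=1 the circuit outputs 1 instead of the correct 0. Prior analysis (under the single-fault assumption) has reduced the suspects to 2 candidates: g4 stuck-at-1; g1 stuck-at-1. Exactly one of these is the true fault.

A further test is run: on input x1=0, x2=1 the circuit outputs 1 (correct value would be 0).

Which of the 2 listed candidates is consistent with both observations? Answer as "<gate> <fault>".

Evaluate each candidate on input x1=0, x2=1:
  g4 stuck-at-1: g1=0, g2=1, g3=0, g4=1 [stuck-at-1] → 1 — matches
  g1 stuck-at-1: g1=1 [stuck-at-1], g2=1, g3=0, g4=0 → 0 — eliminated
Only g4 stuck-at-1 reproduces the observed 1.

g4 stuck-at-1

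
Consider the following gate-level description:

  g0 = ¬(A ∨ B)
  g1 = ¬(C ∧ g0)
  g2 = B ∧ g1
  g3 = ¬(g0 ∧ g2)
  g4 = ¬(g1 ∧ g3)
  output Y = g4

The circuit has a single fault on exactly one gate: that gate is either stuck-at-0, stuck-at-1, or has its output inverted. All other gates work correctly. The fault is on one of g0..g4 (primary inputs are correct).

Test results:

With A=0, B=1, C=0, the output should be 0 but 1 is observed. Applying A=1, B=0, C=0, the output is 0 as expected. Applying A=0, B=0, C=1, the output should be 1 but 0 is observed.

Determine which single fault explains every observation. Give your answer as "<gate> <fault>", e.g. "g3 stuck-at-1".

g0 inverted output

Fault-free values for test 1 (A=0, B=1, C=0): g0=0, g1=1, g2=1, g3=1, g4=0, giving Y=0. Observed 1.
Test 1: faults giving observed 1 are {g0 stuck-at-1, g0 inverted output, g1 stuck-at-0, g1 inverted output, g3 stuck-at-0, g3 inverted output, g4 stuck-at-1, g4 inverted output}.
Test 2 (A=1, B=0, C=0): fault-free g0=0, g1=1, g2=0, g3=1, g4=0 → 0; observed 0. Eliminates g1 stuck-at-0, g1 inverted output, g3 stuck-at-0, g3 inverted output, g4 stuck-at-1, g4 inverted output.
Test 3 (A=0, B=0, C=1): fault-free g0=1, g1=0, g2=0, g3=1, g4=1 → 1; observed 0. Eliminates g0 stuck-at-1.
Only g0 inverted output is consistent with every test.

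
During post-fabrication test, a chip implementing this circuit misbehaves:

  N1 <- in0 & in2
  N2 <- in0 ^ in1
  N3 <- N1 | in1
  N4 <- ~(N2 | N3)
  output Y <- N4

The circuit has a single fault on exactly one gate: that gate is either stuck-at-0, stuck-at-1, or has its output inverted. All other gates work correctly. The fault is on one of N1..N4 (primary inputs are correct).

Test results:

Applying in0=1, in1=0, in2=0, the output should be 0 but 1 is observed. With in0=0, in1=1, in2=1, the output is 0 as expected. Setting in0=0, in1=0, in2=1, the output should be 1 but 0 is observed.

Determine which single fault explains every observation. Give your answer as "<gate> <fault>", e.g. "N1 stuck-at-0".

N2 inverted output

Fault-free values for test 1 (in0=1, in1=0, in2=0): N1=0, N2=1, N3=0, N4=0, giving Y=0. Observed 1.
Test 1: faults giving observed 1 are {N2 stuck-at-0, N2 inverted output, N4 stuck-at-1, N4 inverted output}.
Test 2 (in0=0, in1=1, in2=1): fault-free N1=0, N2=1, N3=1, N4=0 → 0; observed 0. Eliminates N4 stuck-at-1, N4 inverted output.
Test 3 (in0=0, in1=0, in2=1): fault-free N1=0, N2=0, N3=0, N4=1 → 1; observed 0. Eliminates N2 stuck-at-0.
Only N2 inverted output is consistent with every test.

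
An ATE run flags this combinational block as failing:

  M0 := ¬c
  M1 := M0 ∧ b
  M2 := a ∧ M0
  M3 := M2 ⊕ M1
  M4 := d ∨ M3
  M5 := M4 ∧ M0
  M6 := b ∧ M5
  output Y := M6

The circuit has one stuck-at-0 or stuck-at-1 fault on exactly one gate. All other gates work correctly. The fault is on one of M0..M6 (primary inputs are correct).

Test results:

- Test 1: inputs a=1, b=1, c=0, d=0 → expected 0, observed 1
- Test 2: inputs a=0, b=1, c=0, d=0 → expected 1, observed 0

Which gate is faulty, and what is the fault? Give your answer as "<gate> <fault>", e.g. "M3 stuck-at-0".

M1 stuck-at-0

Fault-free values for test 1 (a=1, b=1, c=0, d=0): M0=1, M1=1, M2=1, M3=0, M4=0, M5=0, M6=0, giving Y=0. Observed 1.
Test 1: faults giving observed 1 are {M1 stuck-at-0, M2 stuck-at-0, M3 stuck-at-1, M4 stuck-at-1, M5 stuck-at-1, M6 stuck-at-1}.
Test 2 (a=0, b=1, c=0, d=0): fault-free M0=1, M1=1, M2=0, M3=1, M4=1, M5=1, M6=1 → 1; observed 0. Eliminates M2 stuck-at-0, M3 stuck-at-1, M4 stuck-at-1, M5 stuck-at-1, M6 stuck-at-1.
Only M1 stuck-at-0 is consistent with every test.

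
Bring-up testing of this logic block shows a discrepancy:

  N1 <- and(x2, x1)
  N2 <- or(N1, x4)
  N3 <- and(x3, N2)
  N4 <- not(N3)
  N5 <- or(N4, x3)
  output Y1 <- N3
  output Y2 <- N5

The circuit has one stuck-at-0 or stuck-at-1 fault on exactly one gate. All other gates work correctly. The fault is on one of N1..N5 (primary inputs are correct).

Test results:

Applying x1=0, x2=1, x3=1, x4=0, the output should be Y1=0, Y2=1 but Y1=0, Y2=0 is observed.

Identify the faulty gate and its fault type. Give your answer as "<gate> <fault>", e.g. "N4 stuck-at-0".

N5 stuck-at-0

Fault-free values for test 1 (x1=0, x2=1, x3=1, x4=0): N1=0, N2=0, N3=0, N4=1, N5=1, giving Y1=0, Y2=1. Observed Y1=0, Y2=0.
Test 1: faults giving observed Y1=0, Y2=0 are {N5 stuck-at-0}.
Only N5 stuck-at-0 is consistent with every test.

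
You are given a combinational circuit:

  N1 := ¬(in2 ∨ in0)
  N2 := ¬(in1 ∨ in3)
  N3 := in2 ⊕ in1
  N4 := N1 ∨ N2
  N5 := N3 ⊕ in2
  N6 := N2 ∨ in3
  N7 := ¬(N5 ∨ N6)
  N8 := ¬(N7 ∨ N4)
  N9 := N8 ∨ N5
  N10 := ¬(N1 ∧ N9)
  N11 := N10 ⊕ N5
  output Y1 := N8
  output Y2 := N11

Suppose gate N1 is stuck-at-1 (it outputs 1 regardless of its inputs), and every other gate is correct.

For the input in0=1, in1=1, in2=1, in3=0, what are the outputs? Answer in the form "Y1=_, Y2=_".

Propagate with N1 forced: N1=1 [stuck-at-1], N2=0, N3=0, N4=1, N5=1, N6=0, N7=0, N8=0, N9=1, N10=0, N11=1.
So the outputs are Y1=0, Y2=1. (Without the fault they would be Y1=1, Y2=0.)

Y1=0, Y2=1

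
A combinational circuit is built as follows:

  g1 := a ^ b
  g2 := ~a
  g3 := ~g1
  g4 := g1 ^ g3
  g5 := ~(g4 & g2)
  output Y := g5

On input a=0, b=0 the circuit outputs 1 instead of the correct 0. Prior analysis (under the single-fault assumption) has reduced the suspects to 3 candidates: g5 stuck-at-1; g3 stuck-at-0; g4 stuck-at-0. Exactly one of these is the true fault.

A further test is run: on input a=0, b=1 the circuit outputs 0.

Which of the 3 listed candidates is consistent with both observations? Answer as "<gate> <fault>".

g3 stuck-at-0

Evaluate each candidate on input a=0, b=1:
  g5 stuck-at-1: g1=1, g2=1, g3=0, g4=1, g5=1 [stuck-at-1] → 1 — eliminated
  g3 stuck-at-0: g1=1, g2=1, g3=0 [stuck-at-0], g4=1, g5=0 → 0 — matches
  g4 stuck-at-0: g1=1, g2=1, g3=0, g4=0 [stuck-at-0], g5=1 → 1 — eliminated
Only g3 stuck-at-0 reproduces the observed 0.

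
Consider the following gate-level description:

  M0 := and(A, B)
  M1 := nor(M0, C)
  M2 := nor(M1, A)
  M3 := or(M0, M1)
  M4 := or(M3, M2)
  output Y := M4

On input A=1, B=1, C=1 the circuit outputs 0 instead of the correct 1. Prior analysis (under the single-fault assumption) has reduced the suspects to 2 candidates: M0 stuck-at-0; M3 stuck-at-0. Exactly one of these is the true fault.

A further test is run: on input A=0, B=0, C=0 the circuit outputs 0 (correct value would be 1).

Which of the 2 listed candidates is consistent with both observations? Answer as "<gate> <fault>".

M3 stuck-at-0

Evaluate each candidate on input A=0, B=0, C=0:
  M0 stuck-at-0: M0=0 [stuck-at-0], M1=1, M2=0, M3=1, M4=1 → 1 — eliminated
  M3 stuck-at-0: M0=0, M1=1, M2=0, M3=0 [stuck-at-0], M4=0 → 0 — matches
Only M3 stuck-at-0 reproduces the observed 0.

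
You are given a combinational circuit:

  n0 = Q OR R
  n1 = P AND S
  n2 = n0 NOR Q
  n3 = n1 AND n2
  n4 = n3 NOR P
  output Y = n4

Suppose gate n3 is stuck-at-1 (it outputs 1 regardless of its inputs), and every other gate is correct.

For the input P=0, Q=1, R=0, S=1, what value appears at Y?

0

Propagate with n3 forced: n0=1, n1=0, n2=0, n3=1 [stuck-at-1], n4=0.
So Y = 0. (Without the fault it would be 1.)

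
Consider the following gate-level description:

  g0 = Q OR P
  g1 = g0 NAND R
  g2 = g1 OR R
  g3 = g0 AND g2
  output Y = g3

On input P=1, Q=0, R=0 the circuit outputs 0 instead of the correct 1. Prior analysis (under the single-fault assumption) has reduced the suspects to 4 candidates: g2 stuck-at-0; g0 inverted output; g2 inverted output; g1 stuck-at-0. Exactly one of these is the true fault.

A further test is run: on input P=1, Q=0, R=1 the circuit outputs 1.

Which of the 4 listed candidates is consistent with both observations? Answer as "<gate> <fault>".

Evaluate each candidate on input P=1, Q=0, R=1:
  g2 stuck-at-0: g0=1, g1=0, g2=0 [stuck-at-0], g3=0 → 0 — eliminated
  g0 inverted output: g0=0 [inverted output], g1=1, g2=1, g3=0 → 0 — eliminated
  g2 inverted output: g0=1, g1=0, g2=0 [inverted output], g3=0 → 0 — eliminated
  g1 stuck-at-0: g0=1, g1=0 [stuck-at-0], g2=1, g3=1 → 1 — matches
Only g1 stuck-at-0 reproduces the observed 1.

g1 stuck-at-0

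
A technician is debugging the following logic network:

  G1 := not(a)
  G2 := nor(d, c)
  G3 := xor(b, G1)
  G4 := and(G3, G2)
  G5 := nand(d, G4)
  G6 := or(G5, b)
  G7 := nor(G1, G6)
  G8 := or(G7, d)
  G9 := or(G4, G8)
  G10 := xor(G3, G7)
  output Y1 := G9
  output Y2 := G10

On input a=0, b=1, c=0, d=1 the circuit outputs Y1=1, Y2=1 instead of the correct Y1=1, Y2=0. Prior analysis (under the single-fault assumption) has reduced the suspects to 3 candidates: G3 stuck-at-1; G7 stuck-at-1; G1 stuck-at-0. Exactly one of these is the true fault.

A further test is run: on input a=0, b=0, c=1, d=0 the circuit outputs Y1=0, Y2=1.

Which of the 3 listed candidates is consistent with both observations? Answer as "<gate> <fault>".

G3 stuck-at-1

Evaluate each candidate on input a=0, b=0, c=1, d=0:
  G3 stuck-at-1: G1=1, G2=0, G3=1 [stuck-at-1], G4=0, G5=1, G6=1, G7=0, G8=0, G9=0, G10=1 → Y1=0, Y2=1 — matches
  G7 stuck-at-1: G1=1, G2=0, G3=1, G4=0, G5=1, G6=1, G7=1 [stuck-at-1], G8=1, G9=1, G10=0 → Y1=1, Y2=0 — eliminated
  G1 stuck-at-0: G1=0 [stuck-at-0], G2=0, G3=0, G4=0, G5=1, G6=1, G7=0, G8=0, G9=0, G10=0 → Y1=0, Y2=0 — eliminated
Only G3 stuck-at-1 reproduces the observed Y1=0, Y2=1.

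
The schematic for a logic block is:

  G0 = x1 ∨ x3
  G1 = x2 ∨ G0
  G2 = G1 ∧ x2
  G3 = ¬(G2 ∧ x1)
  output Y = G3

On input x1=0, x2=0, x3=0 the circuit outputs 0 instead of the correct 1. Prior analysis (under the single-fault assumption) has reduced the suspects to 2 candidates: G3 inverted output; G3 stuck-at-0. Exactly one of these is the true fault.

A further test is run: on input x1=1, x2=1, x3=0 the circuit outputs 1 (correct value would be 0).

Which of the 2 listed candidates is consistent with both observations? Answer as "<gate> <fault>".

Evaluate each candidate on input x1=1, x2=1, x3=0:
  G3 inverted output: G0=1, G1=1, G2=1, G3=1 [inverted output] → 1 — matches
  G3 stuck-at-0: G0=1, G1=1, G2=1, G3=0 [stuck-at-0] → 0 — eliminated
Only G3 inverted output reproduces the observed 1.

G3 inverted output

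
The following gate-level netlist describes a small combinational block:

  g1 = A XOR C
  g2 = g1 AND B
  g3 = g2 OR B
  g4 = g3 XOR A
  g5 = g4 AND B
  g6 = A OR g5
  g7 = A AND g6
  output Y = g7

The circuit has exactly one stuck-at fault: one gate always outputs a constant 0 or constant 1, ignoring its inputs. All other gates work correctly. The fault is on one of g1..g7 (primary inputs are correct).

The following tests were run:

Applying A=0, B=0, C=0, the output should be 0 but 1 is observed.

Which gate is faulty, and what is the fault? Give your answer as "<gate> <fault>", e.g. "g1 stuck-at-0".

g7 stuck-at-1

Fault-free values for test 1 (A=0, B=0, C=0): g1=0, g2=0, g3=0, g4=0, g5=0, g6=0, g7=0, giving Y=0. Observed 1.
Test 1: faults giving observed 1 are {g7 stuck-at-1}.
Only g7 stuck-at-1 is consistent with every test.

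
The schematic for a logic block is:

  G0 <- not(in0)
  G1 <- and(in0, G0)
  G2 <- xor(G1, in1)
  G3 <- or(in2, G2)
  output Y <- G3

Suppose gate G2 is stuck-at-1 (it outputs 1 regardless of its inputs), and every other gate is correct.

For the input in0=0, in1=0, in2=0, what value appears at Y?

1

Propagate with G2 forced: G0=1, G1=0, G2=1 [stuck-at-1], G3=1.
So Y = 1. (Without the fault it would be 0.)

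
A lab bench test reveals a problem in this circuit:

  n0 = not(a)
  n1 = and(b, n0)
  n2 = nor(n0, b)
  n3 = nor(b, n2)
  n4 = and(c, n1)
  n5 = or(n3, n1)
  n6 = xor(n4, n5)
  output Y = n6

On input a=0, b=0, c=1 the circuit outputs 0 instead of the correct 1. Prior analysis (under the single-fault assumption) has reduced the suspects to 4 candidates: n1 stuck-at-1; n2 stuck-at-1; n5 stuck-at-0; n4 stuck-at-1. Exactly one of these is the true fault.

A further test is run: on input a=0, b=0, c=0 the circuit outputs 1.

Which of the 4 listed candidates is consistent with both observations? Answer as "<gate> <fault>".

n1 stuck-at-1

Evaluate each candidate on input a=0, b=0, c=0:
  n1 stuck-at-1: n0=1, n1=1 [stuck-at-1], n2=0, n3=1, n4=0, n5=1, n6=1 → 1 — matches
  n2 stuck-at-1: n0=1, n1=0, n2=1 [stuck-at-1], n3=0, n4=0, n5=0, n6=0 → 0 — eliminated
  n5 stuck-at-0: n0=1, n1=0, n2=0, n3=1, n4=0, n5=0 [stuck-at-0], n6=0 → 0 — eliminated
  n4 stuck-at-1: n0=1, n1=0, n2=0, n3=1, n4=1 [stuck-at-1], n5=1, n6=0 → 0 — eliminated
Only n1 stuck-at-1 reproduces the observed 1.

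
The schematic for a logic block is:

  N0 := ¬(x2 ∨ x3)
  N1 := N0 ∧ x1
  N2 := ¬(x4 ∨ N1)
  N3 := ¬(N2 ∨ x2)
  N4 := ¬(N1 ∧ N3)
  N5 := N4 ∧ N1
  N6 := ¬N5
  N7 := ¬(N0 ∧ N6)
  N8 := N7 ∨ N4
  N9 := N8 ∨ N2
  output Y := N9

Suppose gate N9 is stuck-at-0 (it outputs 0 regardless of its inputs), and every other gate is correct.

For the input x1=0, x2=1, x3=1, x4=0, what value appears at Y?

Propagate with N9 forced: N0=0, N1=0, N2=1, N3=0, N4=1, N5=0, N6=1, N7=1, N8=1, N9=0 [stuck-at-0].
So Y = 0. (Without the fault it would be 1.)

0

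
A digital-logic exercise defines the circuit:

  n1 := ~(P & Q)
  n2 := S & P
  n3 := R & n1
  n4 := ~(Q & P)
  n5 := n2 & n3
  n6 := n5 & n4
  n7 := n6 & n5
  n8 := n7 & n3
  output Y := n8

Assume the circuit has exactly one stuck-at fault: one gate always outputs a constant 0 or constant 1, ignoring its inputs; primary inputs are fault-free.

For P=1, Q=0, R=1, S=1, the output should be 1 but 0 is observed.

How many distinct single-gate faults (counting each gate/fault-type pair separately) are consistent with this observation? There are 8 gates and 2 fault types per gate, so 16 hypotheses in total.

8

Fault-free: n1=1, n2=1, n3=1, n4=1, n5=1, n6=1, n7=1, n8=1 → 1. Observed 0.
  n1: stuck-at-0 ✓; others ✗
  n2: stuck-at-0 ✓; others ✗
  n3: stuck-at-0 ✓; others ✗
  n4: stuck-at-0 ✓; others ✗
  n5: stuck-at-0 ✓; others ✗
  n6: stuck-at-0 ✓; others ✗
  n7: stuck-at-0 ✓; others ✗
  n8: stuck-at-0 ✓; others ✗
Consistent faults: {n1 stuck-at-0, n2 stuck-at-0, n3 stuck-at-0, n4 stuck-at-0, n5 stuck-at-0, n6 stuck-at-0, n7 stuck-at-0, n8 stuck-at-0} — 8 in all.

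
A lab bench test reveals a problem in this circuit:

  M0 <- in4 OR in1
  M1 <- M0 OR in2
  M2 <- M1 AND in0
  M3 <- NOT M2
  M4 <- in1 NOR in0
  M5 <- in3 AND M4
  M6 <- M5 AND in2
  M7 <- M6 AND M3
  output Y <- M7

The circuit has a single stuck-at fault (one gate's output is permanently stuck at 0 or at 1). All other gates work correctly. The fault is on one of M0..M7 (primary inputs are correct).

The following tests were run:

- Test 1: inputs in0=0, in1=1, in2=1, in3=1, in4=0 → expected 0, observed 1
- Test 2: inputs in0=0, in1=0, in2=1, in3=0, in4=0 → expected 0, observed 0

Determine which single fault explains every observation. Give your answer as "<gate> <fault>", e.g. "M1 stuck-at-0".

M4 stuck-at-1

Fault-free values for test 1 (in0=0, in1=1, in2=1, in3=1, in4=0): M0=1, M1=1, M2=0, M3=1, M4=0, M5=0, M6=0, M7=0, giving Y=0. Observed 1.
Test 1: faults giving observed 1 are {M4 stuck-at-1, M5 stuck-at-1, M6 stuck-at-1, M7 stuck-at-1}.
Test 2 (in0=0, in1=0, in2=1, in3=0, in4=0): fault-free M0=0, M1=1, M2=0, M3=1, M4=1, M5=0, M6=0, M7=0 → 0; observed 0. Eliminates M5 stuck-at-1, M6 stuck-at-1, M7 stuck-at-1.
Only M4 stuck-at-1 is consistent with every test.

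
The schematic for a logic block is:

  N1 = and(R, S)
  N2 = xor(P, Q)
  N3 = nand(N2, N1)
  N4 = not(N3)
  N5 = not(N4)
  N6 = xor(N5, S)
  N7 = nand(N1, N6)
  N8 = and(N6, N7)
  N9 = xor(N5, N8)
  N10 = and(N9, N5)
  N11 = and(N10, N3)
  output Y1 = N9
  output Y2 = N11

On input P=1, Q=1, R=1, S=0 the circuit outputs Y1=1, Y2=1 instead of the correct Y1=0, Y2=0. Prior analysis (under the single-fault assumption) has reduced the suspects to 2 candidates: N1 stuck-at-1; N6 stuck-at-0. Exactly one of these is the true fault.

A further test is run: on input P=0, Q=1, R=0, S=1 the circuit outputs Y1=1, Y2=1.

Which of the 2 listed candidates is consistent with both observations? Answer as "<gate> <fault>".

N6 stuck-at-0

Evaluate each candidate on input P=0, Q=1, R=0, S=1:
  N1 stuck-at-1: N1=1 [stuck-at-1], N2=1, N3=0, N4=1, N5=0, N6=1, N7=0, N8=0, N9=0, N10=0, N11=0 → Y1=0, Y2=0 — eliminated
  N6 stuck-at-0: N1=0, N2=1, N3=1, N4=0, N5=1, N6=0 [stuck-at-0], N7=1, N8=0, N9=1, N10=1, N11=1 → Y1=1, Y2=1 — matches
Only N6 stuck-at-0 reproduces the observed Y1=1, Y2=1.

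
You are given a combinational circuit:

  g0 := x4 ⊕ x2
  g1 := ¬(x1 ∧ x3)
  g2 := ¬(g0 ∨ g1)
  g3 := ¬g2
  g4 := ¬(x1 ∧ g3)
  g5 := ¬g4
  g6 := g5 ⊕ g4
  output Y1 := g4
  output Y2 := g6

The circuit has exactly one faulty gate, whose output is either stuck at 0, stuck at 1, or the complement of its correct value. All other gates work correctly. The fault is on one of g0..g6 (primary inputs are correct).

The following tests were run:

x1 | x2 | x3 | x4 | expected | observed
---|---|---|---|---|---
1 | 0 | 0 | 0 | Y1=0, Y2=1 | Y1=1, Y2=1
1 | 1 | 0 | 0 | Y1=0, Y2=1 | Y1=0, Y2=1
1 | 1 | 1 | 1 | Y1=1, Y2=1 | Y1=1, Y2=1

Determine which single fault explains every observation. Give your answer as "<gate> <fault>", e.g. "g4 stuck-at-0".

Fault-free values for test 1 (x1=1, x2=0, x3=0, x4=0): g0=0, g1=1, g2=0, g3=1, g4=0, g5=1, g6=1, giving Y1=0, Y2=1. Observed Y1=1, Y2=1.
Test 1: faults giving observed Y1=1, Y2=1 are {g1 stuck-at-0, g1 inverted output, g2 stuck-at-1, g2 inverted output, g3 stuck-at-0, g3 inverted output, g4 stuck-at-1, g4 inverted output}.
Test 2 (x1=1, x2=1, x3=0, x4=0): fault-free g0=1, g1=1, g2=0, g3=1, g4=0, g5=1, g6=1 → Y1=0, Y2=1; observed Y1=0, Y2=1. Eliminates g2 stuck-at-1, g2 inverted output, g3 stuck-at-0, g3 inverted output, g4 stuck-at-1, g4 inverted output.
Test 3 (x1=1, x2=1, x3=1, x4=1): fault-free g0=0, g1=0, g2=1, g3=0, g4=1, g5=0, g6=1 → Y1=1, Y2=1; observed Y1=1, Y2=1. Eliminates g1 inverted output.
Only g1 stuck-at-0 is consistent with every test.

g1 stuck-at-0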